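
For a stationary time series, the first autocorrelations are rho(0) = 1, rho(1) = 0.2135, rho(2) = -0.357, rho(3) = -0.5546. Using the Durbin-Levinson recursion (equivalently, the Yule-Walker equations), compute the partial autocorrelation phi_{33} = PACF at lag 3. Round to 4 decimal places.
\phi_{33} = -0.4540

The PACF at lag k is phi_{kk}, the last component of the solution
to the Yule-Walker system G_k phi = r_k where
  (G_k)_{ij} = rho(|i - j|), (r_k)_i = rho(i), i,j = 1..k.
Equivalently, Durbin-Levinson gives phi_{kk} iteratively:
  phi_{11} = rho(1)
  phi_{kk} = [rho(k) - sum_{j=1..k-1} phi_{k-1,j} rho(k-j)]
            / [1 - sum_{j=1..k-1} phi_{k-1,j} rho(j)],
  phi_{k,j} = phi_{k-1,j} - phi_{kk} phi_{k-1,k-j},  j = 1..k-1.
Step k = 1:
  phi_11 = rho(1) = 0.2135.
Step k = 2:
  phi_22 = [rho(2) - phi_11 rho(1)] / [1 - phi_11 rho(1)] = [-0.357 - (0.2135)(0.2135)] / [1 - (0.2135)(0.2135)]
         = -0.40258225 / 0.95441775 = -0.421809.
  Update: phi_21 = phi_11 - phi_22 phi_11 = 0.2135 - (-0.421809)(0.2135) = 0.303556.
Step k = 3:
  phi_33 = [rho(3) - phi_21 rho(2) - phi_22 rho(1)] / [1 - phi_21 rho(1) - phi_22 rho(2)]
    numerator   = -0.5546 - (0.303556)(-0.357) - (-0.421809)(0.2135) = -0.35617413
    denominator = 1 - (0.303556)(0.2135) - (-0.421809)(-0.357) = 0.78460483
  phi_33 = -0.35617413 / 0.78460483 = -0.454.
Therefore phi_{33} = -0.4540.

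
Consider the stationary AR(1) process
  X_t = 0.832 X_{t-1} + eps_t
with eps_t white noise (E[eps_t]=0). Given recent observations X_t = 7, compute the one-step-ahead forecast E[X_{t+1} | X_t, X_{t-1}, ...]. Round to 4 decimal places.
E[X_{t+1} \mid \mathcal F_t] = 5.8240

For an AR(p) model X_t = c + sum_i phi_i X_{t-i} + eps_t, the
one-step-ahead conditional mean is
  E[X_{t+1} | X_t, ...] = c + sum_i phi_i X_{t+1-i}.
Substitute known values:
  E[X_{t+1} | ...] = (0.832) * (7)
                   = 5.8240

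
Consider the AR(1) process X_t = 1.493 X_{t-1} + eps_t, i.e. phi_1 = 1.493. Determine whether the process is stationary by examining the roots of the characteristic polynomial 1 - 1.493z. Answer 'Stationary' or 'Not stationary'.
\text{Not stationary}

The AR(p) characteristic polynomial is P(z) = 1 - 1.493z.
Stationarity requires all roots to lie outside the unit circle, i.e. |z| > 1 for every root.
This is linear in z: 1 + (-1.493) z = 0  =>  z = -1/(-1.493) = 0.669792,  |z| = 0.669792.
Moduli of all roots: 0.6698.
All moduli strictly greater than 1? No.
Verdict: Not stationary.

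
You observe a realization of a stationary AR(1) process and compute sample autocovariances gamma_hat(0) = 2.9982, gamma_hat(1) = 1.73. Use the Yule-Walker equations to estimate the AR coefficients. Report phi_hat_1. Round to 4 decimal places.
\hat\phi_{1} = 0.5770

The Yule-Walker equations for an AR(p) process read, in matrix form,
  Gamma_p phi = r_p,   with   (Gamma_p)_{ij} = gamma(|i - j|),
                       (r_p)_i = gamma(i),   i,j = 1..p.
Substitute the sample gammas (Toeplitz matrix and right-hand side of size 1):
  Gamma_p = [[2.9982]]
  r_p     = [1.73]
With p = 1 this is the single equation gamma(0) phi_1 = gamma(1):
  phi_hat_1 = gamma(1) / gamma(0) = 1.73 / 2.9982 = 0.5770.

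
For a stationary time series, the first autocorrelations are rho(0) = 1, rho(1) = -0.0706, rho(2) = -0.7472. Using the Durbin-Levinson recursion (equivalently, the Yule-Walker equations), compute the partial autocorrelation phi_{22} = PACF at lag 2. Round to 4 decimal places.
\phi_{22} = -0.7560

The PACF at lag k is phi_{kk}, the last component of the solution
to the Yule-Walker system G_k phi = r_k where
  (G_k)_{ij} = rho(|i - j|), (r_k)_i = rho(i), i,j = 1..k.
Equivalently, Durbin-Levinson gives phi_{kk} iteratively:
  phi_{11} = rho(1)
  phi_{kk} = [rho(k) - sum_{j=1..k-1} phi_{k-1,j} rho(k-j)]
            / [1 - sum_{j=1..k-1} phi_{k-1,j} rho(j)],
  phi_{k,j} = phi_{k-1,j} - phi_{kk} phi_{k-1,k-j},  j = 1..k-1.
Step k = 1:
  phi_11 = rho(1) = -0.0706.
Step k = 2:
  phi_22 = [rho(2) - phi_11 rho(1)] / [1 - phi_11 rho(1)] = [-0.7472 - (-0.0706)(-0.0706)] / [1 - (-0.0706)(-0.0706)]
         = -0.75218436 / 0.99501564 = -0.756.
Therefore phi_{22} = -0.7560.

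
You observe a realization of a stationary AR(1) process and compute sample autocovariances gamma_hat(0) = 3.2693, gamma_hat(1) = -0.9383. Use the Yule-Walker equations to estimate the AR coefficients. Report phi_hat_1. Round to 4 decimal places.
\hat\phi_{1} = -0.2870

The Yule-Walker equations for an AR(p) process read, in matrix form,
  Gamma_p phi = r_p,   with   (Gamma_p)_{ij} = gamma(|i - j|),
                       (r_p)_i = gamma(i),   i,j = 1..p.
Substitute the sample gammas (Toeplitz matrix and right-hand side of size 1):
  Gamma_p = [[3.2693]]
  r_p     = [-0.9383]
With p = 1 this is the single equation gamma(0) phi_1 = gamma(1):
  phi_hat_1 = gamma(1) / gamma(0) = -0.9383 / 3.2693 = -0.2870.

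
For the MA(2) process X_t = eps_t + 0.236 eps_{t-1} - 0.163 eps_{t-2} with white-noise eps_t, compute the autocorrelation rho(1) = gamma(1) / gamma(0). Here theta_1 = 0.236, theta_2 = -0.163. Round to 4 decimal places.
\rho(1) = 0.1825

For an MA(q) process with theta_0 = 1, the autocovariance is
  gamma(k) = sigma^2 * sum_{i=0..q-k} theta_i * theta_{i+k},
and rho(k) = gamma(k) / gamma(0). Sigma^2 cancels.
  numerator   = (1)*(0.236) + (0.236)*(-0.163) = 0.197532.
  denominator = (1)^2 + (0.236)^2 + (-0.163)^2 = 1.082265.
  rho(1) = 0.197532 / 1.082265 = 0.1825.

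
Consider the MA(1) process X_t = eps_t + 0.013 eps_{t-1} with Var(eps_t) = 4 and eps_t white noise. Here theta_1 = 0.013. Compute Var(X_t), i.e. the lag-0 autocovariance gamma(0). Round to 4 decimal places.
\gamma(0) = 4.0007

For an MA(q) process X_t = eps_t + sum_i theta_i eps_{t-i} with
Var(eps_t) = sigma^2, the variance is
  gamma(0) = sigma^2 * (1 + sum_i theta_i^2).
  sum_i theta_i^2 = (0.013)^2 = 0.000169.
  gamma(0) = 4 * (1 + 0.000169) = 4 * 1.000169 = 4.000676, which rounds to 4.0007.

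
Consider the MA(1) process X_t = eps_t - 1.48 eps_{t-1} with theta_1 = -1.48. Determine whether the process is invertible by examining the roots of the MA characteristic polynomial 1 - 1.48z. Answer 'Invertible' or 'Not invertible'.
\text{Not invertible}

The MA(q) characteristic polynomial is P(z) = 1 - 1.48z.
Invertibility requires all roots to lie outside the unit circle, i.e. |z| > 1 for every root.
This is linear in z: 1 + (-1.48) z = 0  =>  z = -1/(-1.48) = 0.675676,  |z| = 0.675676.
Moduli of all roots: 0.6757.
All moduli strictly greater than 1? No.
Verdict: Not invertible.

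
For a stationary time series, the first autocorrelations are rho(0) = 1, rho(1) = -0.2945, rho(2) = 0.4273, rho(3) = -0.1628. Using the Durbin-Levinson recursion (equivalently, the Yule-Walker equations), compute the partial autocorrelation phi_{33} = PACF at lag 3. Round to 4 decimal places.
\phi_{33} = 0.0330

The PACF at lag k is phi_{kk}, the last component of the solution
to the Yule-Walker system G_k phi = r_k where
  (G_k)_{ij} = rho(|i - j|), (r_k)_i = rho(i), i,j = 1..k.
Equivalently, Durbin-Levinson gives phi_{kk} iteratively:
  phi_{11} = rho(1)
  phi_{kk} = [rho(k) - sum_{j=1..k-1} phi_{k-1,j} rho(k-j)]
            / [1 - sum_{j=1..k-1} phi_{k-1,j} rho(j)],
  phi_{k,j} = phi_{k-1,j} - phi_{kk} phi_{k-1,k-j},  j = 1..k-1.
Step k = 1:
  phi_11 = rho(1) = -0.2945.
Step k = 2:
  phi_22 = [rho(2) - phi_11 rho(1)] / [1 - phi_11 rho(1)] = [0.4273 - (-0.2945)(-0.2945)] / [1 - (-0.2945)(-0.2945)]
         = 0.34056975 / 0.91326975 = 0.372913.
  Update: phi_21 = phi_11 - phi_22 phi_11 = -0.2945 - (0.372913)(-0.2945) = -0.184677.
Step k = 3:
  phi_33 = [rho(3) - phi_21 rho(2) - phi_22 rho(1)] / [1 - phi_21 rho(1) - phi_22 rho(2)]
    numerator   = -0.1628 - (-0.184677)(0.4273) - (0.372913)(-0.2945) = 0.02593534
    denominator = 1 - (-0.184677)(-0.2945) - (0.372913)(0.4273) = 0.78626702
  phi_33 = 0.02593534 / 0.78626702 = 0.033.
Therefore phi_{33} = 0.0330.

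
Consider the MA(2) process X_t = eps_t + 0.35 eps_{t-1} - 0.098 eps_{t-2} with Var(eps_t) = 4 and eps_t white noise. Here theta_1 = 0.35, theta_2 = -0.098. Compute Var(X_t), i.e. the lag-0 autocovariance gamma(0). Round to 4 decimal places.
\gamma(0) = 4.5284

For an MA(q) process X_t = eps_t + sum_i theta_i eps_{t-i} with
Var(eps_t) = sigma^2, the variance is
  gamma(0) = sigma^2 * (1 + sum_i theta_i^2).
  sum_i theta_i^2 = (0.35)^2 + (-0.098)^2 = 0.1225 + 0.009604 = 0.132104.
  gamma(0) = 4 * (1 + 0.132104) = 4 * 1.132104 = 4.528416, which rounds to 4.5284.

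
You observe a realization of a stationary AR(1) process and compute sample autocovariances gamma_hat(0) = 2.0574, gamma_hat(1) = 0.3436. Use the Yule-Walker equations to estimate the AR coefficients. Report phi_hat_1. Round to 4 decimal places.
\hat\phi_{1} = 0.1670

The Yule-Walker equations for an AR(p) process read, in matrix form,
  Gamma_p phi = r_p,   with   (Gamma_p)_{ij} = gamma(|i - j|),
                       (r_p)_i = gamma(i),   i,j = 1..p.
Substitute the sample gammas (Toeplitz matrix and right-hand side of size 1):
  Gamma_p = [[2.0574]]
  r_p     = [0.3436]
With p = 1 this is the single equation gamma(0) phi_1 = gamma(1):
  phi_hat_1 = gamma(1) / gamma(0) = 0.3436 / 2.0574 = 0.1670.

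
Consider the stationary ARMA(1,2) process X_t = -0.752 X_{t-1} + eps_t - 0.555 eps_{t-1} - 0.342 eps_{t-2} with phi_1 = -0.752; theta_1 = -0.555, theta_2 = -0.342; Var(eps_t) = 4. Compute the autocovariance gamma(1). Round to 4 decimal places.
\gamma(1) = -11.4217

Multiply the model equation by X_{t-k} and take expectations. With theta_0 = psi_0 = 1 and psi_j the MA(infinity) weights, this gives
  gamma(k) - sum_i phi_i gamma(k-i) = c_k,
  c_k = sigma^2 * sum_{j=k..q} theta_j psi_{j-k}   (c_k = 0 for k > q),
using gamma(-m) = gamma(m).
psi-weights needed (psi_j = theta_j + sum_i phi_i psi_{j-i}):
  psi_1 = theta_1 + phi_1 = -0.555 + (-0.752) = -1.307
  psi_2 = theta_2 + phi_1 psi_1 = -0.342 + (-0.752)(-1.307) = 0.640864
Right-hand sides:
  c_0 = sigma^2 (1 + theta_1 psi_1 + theta_2 psi_2) = 4 * (1 + (-0.555)(-1.307) + (-0.342)(0.640864)) = 4 * 1.50621 = 6.024838
  c_1 = sigma^2 (theta_1 + theta_2 psi_1) = 4 * (-0.555 + (-0.342)(-1.307)) = -0.432024
  c_2 = sigma^2 theta_2 = 4 * (-0.342) = -1.368
Equations for k = 0 and k = 1 (AR order 1):
  gamma(0) = phi_1 gamma(1) + c_0
  gamma(1) = phi_1 gamma(0) + c_1
Substituting the second into the first: gamma(0) (1 - phi_1^2) = c_0 + phi_1 c_1, so
  gamma(0) = (c_0 + phi_1 c_1) / (1 - phi_1^2) = (6.024838 + (-0.752)(-0.432024)) / (1 - (-0.752)^2) = 6.34972 / 0.434496 = 14.61399.
  gamma(1) = phi_1 gamma(0) + c_1 = (-0.752)(14.61399) + (-0.432024) = -11.421744.
Therefore gamma(1) = -11.4217 (to 4 decimal places).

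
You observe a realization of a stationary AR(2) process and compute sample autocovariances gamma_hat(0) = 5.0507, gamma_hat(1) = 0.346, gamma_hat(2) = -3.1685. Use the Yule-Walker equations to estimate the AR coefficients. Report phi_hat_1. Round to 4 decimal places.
\hat\phi_{1} = 0.1120

The Yule-Walker equations for an AR(p) process read, in matrix form,
  Gamma_p phi = r_p,   with   (Gamma_p)_{ij} = gamma(|i - j|),
                       (r_p)_i = gamma(i),   i,j = 1..p.
Substitute the sample gammas (Toeplitz matrix and right-hand side of size 2):
  Gamma_p = [[5.0507, 0.346], [0.346, 5.0507]]
  r_p     = [0.346, -3.1685]
Written out:
  5.0507 phi_1 + 0.346 phi_2 = 0.346
  0.346 phi_1 + 5.0507 phi_2 = -3.1685
Solve by Cramer's rule:
  det = gamma(0)^2 - gamma(1)^2 = (5.0507)^2 - (0.346)^2 = 25.50957049 - 0.119716 = 25.38985449
  phi_hat_1 = [gamma(1) gamma(0) - gamma(1) gamma(2)] / det = [(0.346)(5.0507) - (0.346)(-3.1685)] / 25.38985449 = 2.8438432 / 25.38985449 = 0.112
  phi_hat_2 = [gamma(0) gamma(2) - gamma(1)^2] / det = [(5.0507)(-3.1685) - (0.346)^2] / 25.38985449 = -16.12285895 / 25.38985449 = -0.635
So phi_hat = [0.1120, -0.6350].
Therefore phi_hat_1 = 0.1120.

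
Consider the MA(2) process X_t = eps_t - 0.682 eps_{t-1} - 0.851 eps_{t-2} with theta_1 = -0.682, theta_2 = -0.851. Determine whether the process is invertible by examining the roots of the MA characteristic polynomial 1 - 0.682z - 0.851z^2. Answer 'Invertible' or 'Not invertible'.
\text{Not invertible}

The MA(q) characteristic polynomial is P(z) = 1 - 0.682z - 0.851z^2.
Invertibility requires all roots to lie outside the unit circle, i.e. |z| > 1 for every root.
Set 1 + (-0.682) z + (-0.851) z^2 = 0, i.e. a z^2 + b z + c = 0 with a = -0.851, b = -0.682, c = 1.
Discriminant D = b^2 - 4ac = (-0.682)^2 - 4*(-0.851)*1 = 0.465124 - (-3.404) = 3.869124.
D >= 0, so the roots are real: z = (-b +/- sqrt(D)) / (2a) = (0.682 +/- 1.967009) / (-1.702).
  z_1 = (0.682 + 1.967009) / (-1.702) = -1.5564,   |z_1| = 1.5564.
  z_2 = (0.682 - 1.967009) / (-1.702) = 0.755,   |z_2| = 0.755.
Moduli of all roots: 1.5564, 0.7550.
All moduli strictly greater than 1? No.
Verdict: Not invertible.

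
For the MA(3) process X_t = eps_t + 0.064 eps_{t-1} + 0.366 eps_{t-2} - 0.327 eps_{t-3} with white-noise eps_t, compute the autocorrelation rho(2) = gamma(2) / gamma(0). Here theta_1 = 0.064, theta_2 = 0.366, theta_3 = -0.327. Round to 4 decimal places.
\rho(2) = 0.2772

For an MA(q) process with theta_0 = 1, the autocovariance is
  gamma(k) = sigma^2 * sum_{i=0..q-k} theta_i * theta_{i+k},
and rho(k) = gamma(k) / gamma(0). Sigma^2 cancels.
  numerator   = (1)*(0.366) + (0.064)*(-0.327) = 0.345072.
  denominator = (1)^2 + (0.064)^2 + (0.366)^2 + (-0.327)^2 = 1.244981.
  rho(2) = 0.345072 / 1.244981 = 0.2772.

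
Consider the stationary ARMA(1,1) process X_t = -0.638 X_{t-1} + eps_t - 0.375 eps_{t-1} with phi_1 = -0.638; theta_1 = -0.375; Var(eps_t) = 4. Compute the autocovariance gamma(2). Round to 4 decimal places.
\gamma(2) = 5.4029

Multiply the model equation by X_{t-k} and take expectations. With theta_0 = psi_0 = 1 and psi_j the MA(infinity) weights, this gives
  gamma(k) - sum_i phi_i gamma(k-i) = c_k,
  c_k = sigma^2 * sum_{j=k..q} theta_j psi_{j-k}   (c_k = 0 for k > q),
using gamma(-m) = gamma(m).
psi-weights needed (psi_j = theta_j + sum_i phi_i psi_{j-i}):
  psi_1 = theta_1 + phi_1 = -0.375 + (-0.638) = -1.013
Right-hand sides:
  c_0 = sigma^2 (1 + theta_1 psi_1) = 4 * (1 + (-0.375)(-1.013)) = 4 * 1.379875 = 5.5195
  c_1 = sigma^2 theta_1 = 4 * (-0.375) = -1.5
  c_2 = 0
Equations for k = 0 and k = 1 (AR order 1):
  gamma(0) = phi_1 gamma(1) + c_0
  gamma(1) = phi_1 gamma(0) + c_1
Substituting the second into the first: gamma(0) (1 - phi_1^2) = c_0 + phi_1 c_1, so
  gamma(0) = (c_0 + phi_1 c_1) / (1 - phi_1^2) = (5.5195 + (-0.638)(-1.5)) / (1 - (-0.638)^2) = 6.4765 / 0.592956 = 10.922396.
  gamma(1) = phi_1 gamma(0) + c_1 = (-0.638)(10.922396) + (-1.5) = -8.468488.
For k = 2 (> q): gamma(2) = phi_1 gamma(1) = (-0.638)(-8.468488) = 5.402896.
Therefore gamma(2) = 5.4029 (to 4 decimal places).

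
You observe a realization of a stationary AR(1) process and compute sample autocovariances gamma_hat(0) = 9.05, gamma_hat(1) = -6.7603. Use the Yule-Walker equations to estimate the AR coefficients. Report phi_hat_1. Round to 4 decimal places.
\hat\phi_{1} = -0.7470

The Yule-Walker equations for an AR(p) process read, in matrix form,
  Gamma_p phi = r_p,   with   (Gamma_p)_{ij} = gamma(|i - j|),
                       (r_p)_i = gamma(i),   i,j = 1..p.
Substitute the sample gammas (Toeplitz matrix and right-hand side of size 1):
  Gamma_p = [[9.05]]
  r_p     = [-6.7603]
With p = 1 this is the single equation gamma(0) phi_1 = gamma(1):
  phi_hat_1 = gamma(1) / gamma(0) = -6.7603 / 9.05 = -0.7470.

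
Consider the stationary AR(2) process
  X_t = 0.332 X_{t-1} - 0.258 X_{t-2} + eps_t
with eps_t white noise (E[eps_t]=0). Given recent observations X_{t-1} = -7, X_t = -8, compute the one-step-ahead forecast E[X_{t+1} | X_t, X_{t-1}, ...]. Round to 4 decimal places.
E[X_{t+1} \mid \mathcal F_t] = -0.8500

For an AR(p) model X_t = c + sum_i phi_i X_{t-i} + eps_t, the
one-step-ahead conditional mean is
  E[X_{t+1} | X_t, ...] = c + sum_i phi_i X_{t+1-i}.
Substitute known values:
  E[X_{t+1} | ...] = (0.332) * (-8) + (-0.258) * (-7)
                   = -0.8500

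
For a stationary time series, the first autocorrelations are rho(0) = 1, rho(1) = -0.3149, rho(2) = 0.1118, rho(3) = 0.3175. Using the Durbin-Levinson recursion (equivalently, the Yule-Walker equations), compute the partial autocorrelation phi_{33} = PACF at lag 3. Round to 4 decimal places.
\phi_{33} = 0.3960

The PACF at lag k is phi_{kk}, the last component of the solution
to the Yule-Walker system G_k phi = r_k where
  (G_k)_{ij} = rho(|i - j|), (r_k)_i = rho(i), i,j = 1..k.
Equivalently, Durbin-Levinson gives phi_{kk} iteratively:
  phi_{11} = rho(1)
  phi_{kk} = [rho(k) - sum_{j=1..k-1} phi_{k-1,j} rho(k-j)]
            / [1 - sum_{j=1..k-1} phi_{k-1,j} rho(j)],
  phi_{k,j} = phi_{k-1,j} - phi_{kk} phi_{k-1,k-j},  j = 1..k-1.
Step k = 1:
  phi_11 = rho(1) = -0.3149.
Step k = 2:
  phi_22 = [rho(2) - phi_11 rho(1)] / [1 - phi_11 rho(1)] = [0.1118 - (-0.3149)(-0.3149)] / [1 - (-0.3149)(-0.3149)]
         = 0.01263799 / 0.90083799 = 0.014029.
  Update: phi_21 = phi_11 - phi_22 phi_11 = -0.3149 - (0.014029)(-0.3149) = -0.310482.
Step k = 3:
  phi_33 = [rho(3) - phi_21 rho(2) - phi_22 rho(1)] / [1 - phi_21 rho(1) - phi_22 rho(2)]
    numerator   = 0.3175 - (-0.310482)(0.1118) - (0.014029)(-0.3149) = 0.35662969
    denominator = 1 - (-0.310482)(-0.3149) - (0.014029)(0.1118) = 0.90066069
  phi_33 = 0.35662969 / 0.90066069 = 0.396.
Therefore phi_{33} = 0.3960.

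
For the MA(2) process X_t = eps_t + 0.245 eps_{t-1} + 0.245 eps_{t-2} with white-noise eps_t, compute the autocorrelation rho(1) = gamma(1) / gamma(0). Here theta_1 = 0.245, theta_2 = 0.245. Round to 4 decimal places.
\rho(1) = 0.2723

For an MA(q) process with theta_0 = 1, the autocovariance is
  gamma(k) = sigma^2 * sum_{i=0..q-k} theta_i * theta_{i+k},
and rho(k) = gamma(k) / gamma(0). Sigma^2 cancels.
  numerator   = (1)*(0.245) + (0.245)*(0.245) = 0.305025.
  denominator = (1)^2 + (0.245)^2 + (0.245)^2 = 1.12005.
  rho(1) = 0.305025 / 1.12005 = 0.2723.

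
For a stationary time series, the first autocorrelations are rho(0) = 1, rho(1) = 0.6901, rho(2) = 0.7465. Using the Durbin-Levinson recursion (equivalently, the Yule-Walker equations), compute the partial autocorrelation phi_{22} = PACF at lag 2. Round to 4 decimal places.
\phi_{22} = 0.5160

The PACF at lag k is phi_{kk}, the last component of the solution
to the Yule-Walker system G_k phi = r_k where
  (G_k)_{ij} = rho(|i - j|), (r_k)_i = rho(i), i,j = 1..k.
Equivalently, Durbin-Levinson gives phi_{kk} iteratively:
  phi_{11} = rho(1)
  phi_{kk} = [rho(k) - sum_{j=1..k-1} phi_{k-1,j} rho(k-j)]
            / [1 - sum_{j=1..k-1} phi_{k-1,j} rho(j)],
  phi_{k,j} = phi_{k-1,j} - phi_{kk} phi_{k-1,k-j},  j = 1..k-1.
Step k = 1:
  phi_11 = rho(1) = 0.6901.
Step k = 2:
  phi_22 = [rho(2) - phi_11 rho(1)] / [1 - phi_11 rho(1)] = [0.7465 - (0.6901)(0.6901)] / [1 - (0.6901)(0.6901)]
         = 0.27026199 / 0.52376199 = 0.516.
Therefore phi_{22} = 0.5160.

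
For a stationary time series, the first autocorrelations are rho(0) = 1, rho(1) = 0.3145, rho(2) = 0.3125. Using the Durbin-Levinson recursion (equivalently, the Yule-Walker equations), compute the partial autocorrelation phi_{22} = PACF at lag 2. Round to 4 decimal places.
\phi_{22} = 0.2370

The PACF at lag k is phi_{kk}, the last component of the solution
to the Yule-Walker system G_k phi = r_k where
  (G_k)_{ij} = rho(|i - j|), (r_k)_i = rho(i), i,j = 1..k.
Equivalently, Durbin-Levinson gives phi_{kk} iteratively:
  phi_{11} = rho(1)
  phi_{kk} = [rho(k) - sum_{j=1..k-1} phi_{k-1,j} rho(k-j)]
            / [1 - sum_{j=1..k-1} phi_{k-1,j} rho(j)],
  phi_{k,j} = phi_{k-1,j} - phi_{kk} phi_{k-1,k-j},  j = 1..k-1.
Step k = 1:
  phi_11 = rho(1) = 0.3145.
Step k = 2:
  phi_22 = [rho(2) - phi_11 rho(1)] / [1 - phi_11 rho(1)] = [0.3125 - (0.3145)(0.3145)] / [1 - (0.3145)(0.3145)]
         = 0.21358975 / 0.90108975 = 0.237.
Therefore phi_{22} = 0.2370.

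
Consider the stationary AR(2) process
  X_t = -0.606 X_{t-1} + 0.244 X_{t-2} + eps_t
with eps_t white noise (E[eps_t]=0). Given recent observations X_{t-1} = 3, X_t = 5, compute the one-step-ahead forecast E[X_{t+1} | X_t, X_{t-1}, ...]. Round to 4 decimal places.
E[X_{t+1} \mid \mathcal F_t] = -2.2980

For an AR(p) model X_t = c + sum_i phi_i X_{t-i} + eps_t, the
one-step-ahead conditional mean is
  E[X_{t+1} | X_t, ...] = c + sum_i phi_i X_{t+1-i}.
Substitute known values:
  E[X_{t+1} | ...] = (-0.606) * (5) + (0.244) * (3)
                   = -2.2980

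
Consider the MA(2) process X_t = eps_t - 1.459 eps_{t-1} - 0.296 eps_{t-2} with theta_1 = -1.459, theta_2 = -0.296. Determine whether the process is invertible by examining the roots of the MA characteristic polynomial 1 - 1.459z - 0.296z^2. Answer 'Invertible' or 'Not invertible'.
\text{Not invertible}

The MA(q) characteristic polynomial is P(z) = 1 - 1.459z - 0.296z^2.
Invertibility requires all roots to lie outside the unit circle, i.e. |z| > 1 for every root.
Set 1 + (-1.459) z + (-0.296) z^2 = 0, i.e. a z^2 + b z + c = 0 with a = -0.296, b = -1.459, c = 1.
Discriminant D = b^2 - 4ac = (-1.459)^2 - 4*(-0.296)*1 = 2.128681 - (-1.184) = 3.312681.
D >= 0, so the roots are real: z = (-b +/- sqrt(D)) / (2a) = (1.459 +/- 1.820077) / (-0.592).
  z_1 = (1.459 + 1.820077) / (-0.592) = -5.539,   |z_1| = 5.539.
  z_2 = (1.459 - 1.820077) / (-0.592) = 0.6099,   |z_2| = 0.6099.
Moduli of all roots: 5.5390, 0.6099.
All moduli strictly greater than 1? No.
Verdict: Not invertible.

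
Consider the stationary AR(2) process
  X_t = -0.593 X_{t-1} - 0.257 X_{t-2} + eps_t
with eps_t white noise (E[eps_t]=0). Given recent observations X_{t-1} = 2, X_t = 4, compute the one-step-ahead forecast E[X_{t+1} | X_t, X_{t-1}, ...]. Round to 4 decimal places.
E[X_{t+1} \mid \mathcal F_t] = -2.8860

For an AR(p) model X_t = c + sum_i phi_i X_{t-i} + eps_t, the
one-step-ahead conditional mean is
  E[X_{t+1} | X_t, ...] = c + sum_i phi_i X_{t+1-i}.
Substitute known values:
  E[X_{t+1} | ...] = (-0.593) * (4) + (-0.257) * (2)
                   = -2.8860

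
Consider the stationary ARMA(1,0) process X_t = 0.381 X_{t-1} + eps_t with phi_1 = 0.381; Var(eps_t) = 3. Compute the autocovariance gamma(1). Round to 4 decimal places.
\gamma(1) = 1.3371

Multiply the model equation by X_{t-k} and take expectations. With theta_0 = psi_0 = 1 and psi_j the MA(infinity) weights, this gives
  gamma(k) - sum_i phi_i gamma(k-i) = c_k,
  c_k = sigma^2 * sum_{j=k..q} theta_j psi_{j-k}   (c_k = 0 for k > q),
using gamma(-m) = gamma(m).
Pure AR (q = 0): c_0 = sigma^2 = 3, c_k = 0 for k >= 1.
Equations for k = 0 and k = 1 (AR order 1):
  gamma(0) = phi_1 gamma(1) + c_0
  gamma(1) = phi_1 gamma(0) + c_1
Substituting the second into the first: gamma(0) (1 - phi_1^2) = c_0 + phi_1 c_1, so
  gamma(0) = c_0 / (1 - phi_1^2) = 3 / (1 - (0.381)^2) = 3 / 0.854839 = 3.509433.
  gamma(1) = phi_1 gamma(0) = (0.381)(3.509433) = 1.337094.
Therefore gamma(1) = 1.3371 (to 4 decimal places).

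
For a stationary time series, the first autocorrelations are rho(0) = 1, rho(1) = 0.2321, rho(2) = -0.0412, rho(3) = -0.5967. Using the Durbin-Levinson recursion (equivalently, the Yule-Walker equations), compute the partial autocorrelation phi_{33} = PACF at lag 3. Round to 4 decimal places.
\phi_{33} = -0.6010

The PACF at lag k is phi_{kk}, the last component of the solution
to the Yule-Walker system G_k phi = r_k where
  (G_k)_{ij} = rho(|i - j|), (r_k)_i = rho(i), i,j = 1..k.
Equivalently, Durbin-Levinson gives phi_{kk} iteratively:
  phi_{11} = rho(1)
  phi_{kk} = [rho(k) - sum_{j=1..k-1} phi_{k-1,j} rho(k-j)]
            / [1 - sum_{j=1..k-1} phi_{k-1,j} rho(j)],
  phi_{k,j} = phi_{k-1,j} - phi_{kk} phi_{k-1,k-j},  j = 1..k-1.
Step k = 1:
  phi_11 = rho(1) = 0.2321.
Step k = 2:
  phi_22 = [rho(2) - phi_11 rho(1)] / [1 - phi_11 rho(1)] = [-0.0412 - (0.2321)(0.2321)] / [1 - (0.2321)(0.2321)]
         = -0.09507041 / 0.94612959 = -0.100483.
  Update: phi_21 = phi_11 - phi_22 phi_11 = 0.2321 - (-0.100483)(0.2321) = 0.255422.
Step k = 3:
  phi_33 = [rho(3) - phi_21 rho(2) - phi_22 rho(1)] / [1 - phi_21 rho(1) - phi_22 rho(2)]
    numerator   = -0.5967 - (0.255422)(-0.0412) - (-0.100483)(0.2321) = -0.56285438
    denominator = 1 - (0.255422)(0.2321) - (-0.100483)(-0.0412) = 0.93657658
  phi_33 = -0.56285438 / 0.93657658 = -0.601.
Therefore phi_{33} = -0.6010.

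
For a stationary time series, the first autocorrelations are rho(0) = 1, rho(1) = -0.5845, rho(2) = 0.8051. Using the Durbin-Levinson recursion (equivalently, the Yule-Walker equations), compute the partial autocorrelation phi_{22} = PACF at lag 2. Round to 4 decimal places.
\phi_{22} = 0.7040

The PACF at lag k is phi_{kk}, the last component of the solution
to the Yule-Walker system G_k phi = r_k where
  (G_k)_{ij} = rho(|i - j|), (r_k)_i = rho(i), i,j = 1..k.
Equivalently, Durbin-Levinson gives phi_{kk} iteratively:
  phi_{11} = rho(1)
  phi_{kk} = [rho(k) - sum_{j=1..k-1} phi_{k-1,j} rho(k-j)]
            / [1 - sum_{j=1..k-1} phi_{k-1,j} rho(j)],
  phi_{k,j} = phi_{k-1,j} - phi_{kk} phi_{k-1,k-j},  j = 1..k-1.
Step k = 1:
  phi_11 = rho(1) = -0.5845.
Step k = 2:
  phi_22 = [rho(2) - phi_11 rho(1)] / [1 - phi_11 rho(1)] = [0.8051 - (-0.5845)(-0.5845)] / [1 - (-0.5845)(-0.5845)]
         = 0.46345975 / 0.65835975 = 0.704.
Therefore phi_{22} = 0.7040.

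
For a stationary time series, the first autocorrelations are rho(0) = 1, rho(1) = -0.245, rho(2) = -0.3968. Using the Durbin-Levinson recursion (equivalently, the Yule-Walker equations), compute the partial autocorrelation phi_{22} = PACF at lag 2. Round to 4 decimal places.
\phi_{22} = -0.4860

The PACF at lag k is phi_{kk}, the last component of the solution
to the Yule-Walker system G_k phi = r_k where
  (G_k)_{ij} = rho(|i - j|), (r_k)_i = rho(i), i,j = 1..k.
Equivalently, Durbin-Levinson gives phi_{kk} iteratively:
  phi_{11} = rho(1)
  phi_{kk} = [rho(k) - sum_{j=1..k-1} phi_{k-1,j} rho(k-j)]
            / [1 - sum_{j=1..k-1} phi_{k-1,j} rho(j)],
  phi_{k,j} = phi_{k-1,j} - phi_{kk} phi_{k-1,k-j},  j = 1..k-1.
Step k = 1:
  phi_11 = rho(1) = -0.245.
Step k = 2:
  phi_22 = [rho(2) - phi_11 rho(1)] / [1 - phi_11 rho(1)] = [-0.3968 - (-0.245)(-0.245)] / [1 - (-0.245)(-0.245)]
         = -0.456825 / 0.939975 = -0.486.
Therefore phi_{22} = -0.4860.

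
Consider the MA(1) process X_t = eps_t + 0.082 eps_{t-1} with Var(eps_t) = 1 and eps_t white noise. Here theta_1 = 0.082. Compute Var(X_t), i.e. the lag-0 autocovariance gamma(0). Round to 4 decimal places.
\gamma(0) = 1.0067

For an MA(q) process X_t = eps_t + sum_i theta_i eps_{t-i} with
Var(eps_t) = sigma^2, the variance is
  gamma(0) = sigma^2 * (1 + sum_i theta_i^2).
  sum_i theta_i^2 = (0.082)^2 = 0.006724.
  gamma(0) = 1 * (1 + 0.006724) = 1 * 1.006724 = 1.006724, which rounds to 1.0067.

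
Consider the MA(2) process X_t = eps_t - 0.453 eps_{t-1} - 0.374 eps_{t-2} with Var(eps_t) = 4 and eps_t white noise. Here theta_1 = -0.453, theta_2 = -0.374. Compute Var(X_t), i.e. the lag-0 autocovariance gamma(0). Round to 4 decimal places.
\gamma(0) = 5.3803

For an MA(q) process X_t = eps_t + sum_i theta_i eps_{t-i} with
Var(eps_t) = sigma^2, the variance is
  gamma(0) = sigma^2 * (1 + sum_i theta_i^2).
  sum_i theta_i^2 = (-0.453)^2 + (-0.374)^2 = 0.205209 + 0.139876 = 0.345085.
  gamma(0) = 4 * (1 + 0.345085) = 4 * 1.345085 = 5.38034, which rounds to 5.3803.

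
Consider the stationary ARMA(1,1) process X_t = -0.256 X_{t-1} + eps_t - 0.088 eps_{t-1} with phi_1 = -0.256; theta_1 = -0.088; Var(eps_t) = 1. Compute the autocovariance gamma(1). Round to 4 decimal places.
\gamma(1) = -0.3764

Multiply the model equation by X_{t-k} and take expectations. With theta_0 = psi_0 = 1 and psi_j the MA(infinity) weights, this gives
  gamma(k) - sum_i phi_i gamma(k-i) = c_k,
  c_k = sigma^2 * sum_{j=k..q} theta_j psi_{j-k}   (c_k = 0 for k > q),
using gamma(-m) = gamma(m).
psi-weights needed (psi_j = theta_j + sum_i phi_i psi_{j-i}):
  psi_1 = theta_1 + phi_1 = -0.088 + (-0.256) = -0.344
Right-hand sides:
  c_0 = sigma^2 (1 + theta_1 psi_1) = 1 * (1 + (-0.088)(-0.344)) = 1 * 1.030272 = 1.030272
  c_1 = sigma^2 theta_1 = 1 * (-0.088) = -0.088
  c_2 = 0
Equations for k = 0 and k = 1 (AR order 1):
  gamma(0) = phi_1 gamma(1) + c_0
  gamma(1) = phi_1 gamma(0) + c_1
Substituting the second into the first: gamma(0) (1 - phi_1^2) = c_0 + phi_1 c_1, so
  gamma(0) = (c_0 + phi_1 c_1) / (1 - phi_1^2) = (1.030272 + (-0.256)(-0.088)) / (1 - (-0.256)^2) = 1.0528 / 0.934464 = 1.126635.
  gamma(1) = phi_1 gamma(0) + c_1 = (-0.256)(1.126635) + (-0.088) = -0.376419.
Therefore gamma(1) = -0.3764 (to 4 decimal places).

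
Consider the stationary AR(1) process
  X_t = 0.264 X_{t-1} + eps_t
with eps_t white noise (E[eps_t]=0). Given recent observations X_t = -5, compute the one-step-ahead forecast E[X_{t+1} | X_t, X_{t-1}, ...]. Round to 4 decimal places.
E[X_{t+1} \mid \mathcal F_t] = -1.3200

For an AR(p) model X_t = c + sum_i phi_i X_{t-i} + eps_t, the
one-step-ahead conditional mean is
  E[X_{t+1} | X_t, ...] = c + sum_i phi_i X_{t+1-i}.
Substitute known values:
  E[X_{t+1} | ...] = (0.264) * (-5)
                   = -1.3200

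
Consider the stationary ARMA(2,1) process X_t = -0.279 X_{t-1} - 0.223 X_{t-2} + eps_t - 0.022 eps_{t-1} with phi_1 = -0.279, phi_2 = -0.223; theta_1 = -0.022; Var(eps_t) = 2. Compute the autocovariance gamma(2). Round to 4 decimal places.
\gamma(2) = -0.3475

Multiply the model equation by X_{t-k} and take expectations. With theta_0 = psi_0 = 1 and psi_j the MA(infinity) weights, this gives
  gamma(k) - sum_i phi_i gamma(k-i) = c_k,
  c_k = sigma^2 * sum_{j=k..q} theta_j psi_{j-k}   (c_k = 0 for k > q),
using gamma(-m) = gamma(m).
psi-weights needed (psi_j = theta_j + sum_i phi_i psi_{j-i}):
  psi_1 = theta_1 + phi_1 = -0.022 + (-0.279) = -0.301
Right-hand sides:
  c_0 = sigma^2 (1 + theta_1 psi_1) = 2 * (1 + (-0.022)(-0.301)) = 2 * 1.006622 = 2.013244
  c_1 = sigma^2 theta_1 = 2 * (-0.022) = -0.044
  c_2 = 0
Equations for k = 0, 1, 2 (AR order 2, c_2 = 0):
  (E0) gamma(0) = phi_1 gamma(1) + phi_2 gamma(2) + c_0
  (E1) gamma(1) = phi_1 gamma(0) + phi_2 gamma(1) + c_1
  (E2) gamma(2) = phi_1 gamma(1) + phi_2 gamma(0)
From (E1): gamma(1) = A gamma(0) + B with
  A = phi_1 / (1 - phi_2) = -0.279 / 1.223 = -0.228128,   B = c_1 / (1 - phi_2) = -0.044 / 1.223 = -0.035977.
Insert (E2) into (E0): gamma(0) (1 - phi_2^2) = phi_1 (1 + phi_2) gamma(1) + c_0.
  phi_1 (1 + phi_2) = (-0.279)(0.777) = -0.216783,   1 - phi_2^2 = 0.950271.
Replace gamma(1) by A gamma(0) + B and collect gamma(0):
  gamma(0) [0.950271 - (-0.216783)(-0.228128)] = (-0.216783)(-0.035977) + 2.013244
  gamma(0) * 0.900817 = 2.021043
  gamma(0) = 2.021043 / 0.900817 = 2.243567.
  gamma(1) = A gamma(0) + B = (-0.228128)(2.243567) + (-0.035977) = -0.547797.
  gamma(2) = phi_1 gamma(1) + phi_2 gamma(0) = (-0.279)(-0.547797) + (-0.223)(2.243567) = -0.34748.
Therefore gamma(2) = -0.3475 (to 4 decimal places).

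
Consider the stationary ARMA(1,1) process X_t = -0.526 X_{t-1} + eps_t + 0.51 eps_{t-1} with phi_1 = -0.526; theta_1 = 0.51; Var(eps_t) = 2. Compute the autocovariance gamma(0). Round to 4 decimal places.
\gamma(0) = 2.0007

Multiply the model equation by X_{t-k} and take expectations. With theta_0 = psi_0 = 1 and psi_j the MA(infinity) weights, this gives
  gamma(k) - sum_i phi_i gamma(k-i) = c_k,
  c_k = sigma^2 * sum_{j=k..q} theta_j psi_{j-k}   (c_k = 0 for k > q),
using gamma(-m) = gamma(m).
psi-weights needed (psi_j = theta_j + sum_i phi_i psi_{j-i}):
  psi_1 = theta_1 + phi_1 = 0.51 + (-0.526) = -0.016
Right-hand sides:
  c_0 = sigma^2 (1 + theta_1 psi_1) = 2 * (1 + (0.51)(-0.016)) = 2 * 0.99184 = 1.98368
  c_1 = sigma^2 theta_1 = 2 * (0.51) = 1.02
  c_2 = 0
Equations for k = 0 and k = 1 (AR order 1):
  gamma(0) = phi_1 gamma(1) + c_0
  gamma(1) = phi_1 gamma(0) + c_1
Substituting the second into the first: gamma(0) (1 - phi_1^2) = c_0 + phi_1 c_1, so
  gamma(0) = (c_0 + phi_1 c_1) / (1 - phi_1^2) = (1.98368 + (-0.526)(1.02)) / (1 - (-0.526)^2) = 1.44716 / 0.723324 = 2.000708.
Therefore gamma(0) = 2.0007 (to 4 decimal places).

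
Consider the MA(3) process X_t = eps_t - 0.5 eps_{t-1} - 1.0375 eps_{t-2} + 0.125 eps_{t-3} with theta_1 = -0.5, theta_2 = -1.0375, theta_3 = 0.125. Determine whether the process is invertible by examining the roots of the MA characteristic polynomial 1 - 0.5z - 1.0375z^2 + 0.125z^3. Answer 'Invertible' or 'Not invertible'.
\text{Not invertible}

The MA(q) characteristic polynomial is P(z) = 1 - 0.5z - 1.0375z^2 + 0.125z^3.
Invertibility requires all roots to lie outside the unit circle, i.e. |z| > 1 for every root.
Degree 3: look for a simple real root z0 first, then factor out (1 - z/z0) and solve the remaining quadratic.
Testing z0 = 0.8: P(0.8) = 1 + (-0.5)(0.8) + (-1.0375)(0.8)^2 + (0.125)(0.8)^3
  = 1 + (-0.4) + (-0.664) + (0.064) = 0.  So z_0 = 0.8 is a root, |z_0| = 0.8.
Divide out the factor (1 - 1.25 z) = (1 - z/z0) (since 1/z0 = 1.25):
  P(z) = (1 - 1.25 z)(1 + (0.75) z + (-0.1) z^2)
  [check: z-coef 0.75 - (1.25) = -0.5; z^2-coef -0.1 - (1.25)(0.75) = -1.0375; z^3-coef -(1.25)(-0.1) = 0.125.]
Remaining roots from the quadratic factor 1 + (0.75) z + (-0.1) z^2:
  Set 1 + (0.75) z + (-0.1) z^2 = 0, i.e. a z^2 + b z + c = 0 with a = -0.1, b = 0.75, c = 1.
  Discriminant D = b^2 - 4ac = (0.75)^2 - 4*(-0.1)*1 = 0.5625 - (-0.4) = 0.9625.
  D >= 0, so the roots are real: z = (-b +/- sqrt(D)) / (2a) = (-0.75 +/- 0.981071) / (-0.2).
    z_1 = (-0.75 + 0.981071) / (-0.2) = -1.1554,   |z_1| = 1.1554.
    z_2 = (-0.75 - 0.981071) / (-0.2) = 8.6554,   |z_2| = 8.6554.
Moduli of all roots: 0.8000, 1.1554, 8.6554.
All moduli strictly greater than 1? No.
Verdict: Not invertible.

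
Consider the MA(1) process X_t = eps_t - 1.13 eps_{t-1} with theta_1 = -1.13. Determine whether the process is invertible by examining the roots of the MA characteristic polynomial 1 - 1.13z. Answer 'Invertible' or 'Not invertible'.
\text{Not invertible}

The MA(q) characteristic polynomial is P(z) = 1 - 1.13z.
Invertibility requires all roots to lie outside the unit circle, i.e. |z| > 1 for every root.
This is linear in z: 1 + (-1.13) z = 0  =>  z = -1/(-1.13) = 0.884956,  |z| = 0.884956.
Moduli of all roots: 0.8850.
All moduli strictly greater than 1? No.
Verdict: Not invertible.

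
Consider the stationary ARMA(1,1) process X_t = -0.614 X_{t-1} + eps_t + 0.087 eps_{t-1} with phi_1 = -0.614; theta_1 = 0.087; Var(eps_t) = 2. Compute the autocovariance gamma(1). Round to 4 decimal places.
\gamma(1) = -1.6014

Multiply the model equation by X_{t-k} and take expectations. With theta_0 = psi_0 = 1 and psi_j the MA(infinity) weights, this gives
  gamma(k) - sum_i phi_i gamma(k-i) = c_k,
  c_k = sigma^2 * sum_{j=k..q} theta_j psi_{j-k}   (c_k = 0 for k > q),
using gamma(-m) = gamma(m).
psi-weights needed (psi_j = theta_j + sum_i phi_i psi_{j-i}):
  psi_1 = theta_1 + phi_1 = 0.087 + (-0.614) = -0.527
Right-hand sides:
  c_0 = sigma^2 (1 + theta_1 psi_1) = 2 * (1 + (0.087)(-0.527)) = 2 * 0.954151 = 1.908302
  c_1 = sigma^2 theta_1 = 2 * (0.087) = 0.174
  c_2 = 0
Equations for k = 0 and k = 1 (AR order 1):
  gamma(0) = phi_1 gamma(1) + c_0
  gamma(1) = phi_1 gamma(0) + c_1
Substituting the second into the first: gamma(0) (1 - phi_1^2) = c_0 + phi_1 c_1, so
  gamma(0) = (c_0 + phi_1 c_1) / (1 - phi_1^2) = (1.908302 + (-0.614)(0.174)) / (1 - (-0.614)^2) = 1.801466 / 0.623004 = 2.89158.
  gamma(1) = phi_1 gamma(0) + c_1 = (-0.614)(2.89158) + (0.174) = -1.60143.
Therefore gamma(1) = -1.6014 (to 4 decimal places).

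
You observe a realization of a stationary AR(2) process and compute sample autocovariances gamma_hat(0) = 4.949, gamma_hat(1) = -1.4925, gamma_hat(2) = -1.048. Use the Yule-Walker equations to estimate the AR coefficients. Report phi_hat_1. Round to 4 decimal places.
\hat\phi_{1} = -0.4020

The Yule-Walker equations for an AR(p) process read, in matrix form,
  Gamma_p phi = r_p,   with   (Gamma_p)_{ij} = gamma(|i - j|),
                       (r_p)_i = gamma(i),   i,j = 1..p.
Substitute the sample gammas (Toeplitz matrix and right-hand side of size 2):
  Gamma_p = [[4.949, -1.4925], [-1.4925, 4.949]]
  r_p     = [-1.4925, -1.048]
Written out:
  4.949 phi_1 - 1.4925 phi_2 = -1.4925
  -1.4925 phi_1 + 4.949 phi_2 = -1.048
Solve by Cramer's rule:
  det = gamma(0)^2 - gamma(1)^2 = (4.949)^2 - (-1.4925)^2 = 24.492601 - 2.22755625 = 22.26504475
  phi_hat_1 = [gamma(1) gamma(0) - gamma(1) gamma(2)] / det = [(-1.4925)(4.949) - (-1.4925)(-1.048)] / 22.26504475 = -8.9505225 / 22.26504475 = -0.402
  phi_hat_2 = [gamma(0) gamma(2) - gamma(1)^2] / det = [(4.949)(-1.048) - (-1.4925)^2] / 22.26504475 = -7.41410825 / 22.26504475 = -0.333
So phi_hat = [-0.4020, -0.3330].
Therefore phi_hat_1 = -0.4020.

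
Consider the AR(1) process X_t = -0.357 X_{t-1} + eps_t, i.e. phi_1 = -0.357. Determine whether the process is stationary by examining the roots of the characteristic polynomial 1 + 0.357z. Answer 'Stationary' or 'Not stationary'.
\text{Stationary}

The AR(p) characteristic polynomial is P(z) = 1 + 0.357z.
Stationarity requires all roots to lie outside the unit circle, i.e. |z| > 1 for every root.
This is linear in z: 1 + (0.357) z = 0  =>  z = -1/(0.357) = -2.80112,  |z| = 2.80112.
Moduli of all roots: 2.8011.
All moduli strictly greater than 1? Yes.
Verdict: Stationary.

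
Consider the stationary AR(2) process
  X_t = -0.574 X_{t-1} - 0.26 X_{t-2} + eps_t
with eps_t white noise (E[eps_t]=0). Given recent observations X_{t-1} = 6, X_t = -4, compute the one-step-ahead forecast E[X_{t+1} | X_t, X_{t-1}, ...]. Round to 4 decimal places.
E[X_{t+1} \mid \mathcal F_t] = 0.7360

For an AR(p) model X_t = c + sum_i phi_i X_{t-i} + eps_t, the
one-step-ahead conditional mean is
  E[X_{t+1} | X_t, ...] = c + sum_i phi_i X_{t+1-i}.
Substitute known values:
  E[X_{t+1} | ...] = (-0.574) * (-4) + (-0.26) * (6)
                   = 0.7360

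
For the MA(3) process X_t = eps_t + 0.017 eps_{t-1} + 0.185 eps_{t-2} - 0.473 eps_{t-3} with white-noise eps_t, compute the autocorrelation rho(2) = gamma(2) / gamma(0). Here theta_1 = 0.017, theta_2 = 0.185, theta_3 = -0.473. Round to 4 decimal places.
\rho(2) = 0.1406

For an MA(q) process with theta_0 = 1, the autocovariance is
  gamma(k) = sigma^2 * sum_{i=0..q-k} theta_i * theta_{i+k},
and rho(k) = gamma(k) / gamma(0). Sigma^2 cancels.
  numerator   = (1)*(0.185) + (0.017)*(-0.473) = 0.176959.
  denominator = (1)^2 + (0.017)^2 + (0.185)^2 + (-0.473)^2 = 1.258243.
  rho(2) = 0.176959 / 1.258243 = 0.1406.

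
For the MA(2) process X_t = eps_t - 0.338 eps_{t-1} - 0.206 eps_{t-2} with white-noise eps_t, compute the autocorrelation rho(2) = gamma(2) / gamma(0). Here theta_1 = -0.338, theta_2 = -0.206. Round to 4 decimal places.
\rho(2) = -0.1781

For an MA(q) process with theta_0 = 1, the autocovariance is
  gamma(k) = sigma^2 * sum_{i=0..q-k} theta_i * theta_{i+k},
and rho(k) = gamma(k) / gamma(0). Sigma^2 cancels.
  numerator   = (1)*(-0.206) = -0.206.
  denominator = (1)^2 + (-0.338)^2 + (-0.206)^2 = 1.15668.
  rho(2) = -0.206 / 1.15668 = -0.1781.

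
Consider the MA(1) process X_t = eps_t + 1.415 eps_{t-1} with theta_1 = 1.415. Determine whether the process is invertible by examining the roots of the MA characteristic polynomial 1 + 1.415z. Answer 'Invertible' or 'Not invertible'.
\text{Not invertible}

The MA(q) characteristic polynomial is P(z) = 1 + 1.415z.
Invertibility requires all roots to lie outside the unit circle, i.e. |z| > 1 for every root.
This is linear in z: 1 + (1.415) z = 0  =>  z = -1/(1.415) = -0.706714,  |z| = 0.706714.
Moduli of all roots: 0.7067.
All moduli strictly greater than 1? No.
Verdict: Not invertible.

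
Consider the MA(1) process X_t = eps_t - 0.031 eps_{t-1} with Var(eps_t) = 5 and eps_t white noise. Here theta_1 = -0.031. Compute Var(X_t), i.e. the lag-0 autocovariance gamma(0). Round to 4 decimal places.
\gamma(0) = 5.0048

For an MA(q) process X_t = eps_t + sum_i theta_i eps_{t-i} with
Var(eps_t) = sigma^2, the variance is
  gamma(0) = sigma^2 * (1 + sum_i theta_i^2).
  sum_i theta_i^2 = (-0.031)^2 = 0.000961.
  gamma(0) = 5 * (1 + 0.000961) = 5 * 1.000961 = 5.004805, which rounds to 5.0048.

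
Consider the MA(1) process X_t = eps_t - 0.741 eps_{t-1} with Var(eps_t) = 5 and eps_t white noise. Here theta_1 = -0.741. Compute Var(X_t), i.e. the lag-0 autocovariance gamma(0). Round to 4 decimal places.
\gamma(0) = 7.7454

For an MA(q) process X_t = eps_t + sum_i theta_i eps_{t-i} with
Var(eps_t) = sigma^2, the variance is
  gamma(0) = sigma^2 * (1 + sum_i theta_i^2).
  sum_i theta_i^2 = (-0.741)^2 = 0.549081.
  gamma(0) = 5 * (1 + 0.549081) = 5 * 1.549081 = 7.745405, which rounds to 7.7454.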